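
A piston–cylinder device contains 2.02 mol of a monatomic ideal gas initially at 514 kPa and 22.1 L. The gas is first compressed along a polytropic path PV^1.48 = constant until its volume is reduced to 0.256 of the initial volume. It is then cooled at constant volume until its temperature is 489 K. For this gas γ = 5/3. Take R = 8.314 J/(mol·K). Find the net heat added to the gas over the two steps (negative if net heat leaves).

T₁ = P₁V₁/(nR) = 514×22.1/(2.02×8.314) = 676 K.
Step 1 — Polytropic n=1.48: T₂ = T₁(V₁/V₂)^(n−1) = 676×(3.91)^0.48 = 1300 K; P₂ = P₁(V₁/V₂)^n = 3860 kPa.
W = (P₁V₁−P₂V₂)/(n−1) = (514×22.1−3860×5.66)/0.48 = -21900 J.
ΔU = nCvΔT = 2.02×12.5×(1300−676) = 15700 J.
Q = ΔU + W = -6120 J.
State after step 1: P = 3860 kPa, V = 5.66 L, T = 1300 K.
Step 2 — Isochoric: V stays 5.66 L; P/T = const ⇒ T₂ = 489 K, P₂ = 1450 kPa.
W = 0 (no volume change).
ΔU = nCvΔT = 2.02×12.5×(489−1300) = -20500 J.
Q = ΔU = -20500 J.
Net over both steps: W = -21900 J, Q = -26600 J, ΔU = -4720 J.

-26600 J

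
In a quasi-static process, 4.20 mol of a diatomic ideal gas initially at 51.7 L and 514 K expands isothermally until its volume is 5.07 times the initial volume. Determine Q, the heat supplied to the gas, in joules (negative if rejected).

29100 J

P₁ = nRT₁/V₁ = 4.20×8.314×514/51.7 = 347 kPa.
Isothermal: T stays 514 K; PV = const ⇒ V₂ = 262 L, P₂ = 68.5 kPa.
ΔU = 0 (ideal gas, T constant).
W = nRT ln(V₂/V₁) = 4.20×8.314×514×ln(5.07) = 29100 J.
Q = ΔU + W = 29100 J.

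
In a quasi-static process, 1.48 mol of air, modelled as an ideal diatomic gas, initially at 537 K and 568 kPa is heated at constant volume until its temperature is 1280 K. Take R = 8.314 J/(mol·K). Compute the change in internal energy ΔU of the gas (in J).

22900 J

V₁ = nRT₁/P₁ = 1.48×8.314×537/568 = 11.6 L.
Isochoric: V stays 11.6 L; P/T = const ⇒ T₂ = 1280 K, P₂ = 1350 kPa.
For an ideal gas ΔU = nCvΔT with Cv = (5/2)R = 20.8 J/(mol·K).
ΔU = 1.48×20.8×(1280−537) = 22900 J.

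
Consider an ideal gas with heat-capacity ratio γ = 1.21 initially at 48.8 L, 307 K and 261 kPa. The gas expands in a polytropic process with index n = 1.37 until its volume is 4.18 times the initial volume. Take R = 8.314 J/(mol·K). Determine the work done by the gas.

n = P₁V₁/(RT₁) = 261×48.8/(8.314×307) = 4.99 mol.
Polytropic n=1.37: T₂ = T₁(V₁/V₂)^(n−1) = 307×(0.239)^0.37 = 181 K; P₂ = P₁(V₁/V₂)^n = 36.8 kPa.
W = (P₁V₁−P₂V₂)/(n−1) = (261×48.8−36.8×204)/0.37 = 14100 J.

14100 J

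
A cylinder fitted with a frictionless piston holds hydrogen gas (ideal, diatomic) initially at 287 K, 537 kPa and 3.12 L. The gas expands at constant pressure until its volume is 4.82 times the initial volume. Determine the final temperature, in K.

Isobaric: P stays 537 kPa; V/T = const ⇒ T₂ = 1380 K, V₂ = 15.0 L.

1380 K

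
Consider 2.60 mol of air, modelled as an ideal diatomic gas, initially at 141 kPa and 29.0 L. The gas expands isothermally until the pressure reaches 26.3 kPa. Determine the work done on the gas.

T₁ = P₁V₁/(nR) = 141×29.0/(2.60×8.314) = 189 K.
Isothermal: T stays 189 K; PV = const ⇒ V₂ = 155 L, P₂ = 26.3 kPa.
W = nRT ln(V₂/V₁) = 2.60×8.314×189×ln(5.36) = 6870 J.
Work done on the gas = −W_by = -6870 J.

-6870 J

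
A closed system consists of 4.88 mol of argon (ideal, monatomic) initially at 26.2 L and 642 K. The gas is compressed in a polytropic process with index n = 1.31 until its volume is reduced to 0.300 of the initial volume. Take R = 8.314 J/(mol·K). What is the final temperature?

932 K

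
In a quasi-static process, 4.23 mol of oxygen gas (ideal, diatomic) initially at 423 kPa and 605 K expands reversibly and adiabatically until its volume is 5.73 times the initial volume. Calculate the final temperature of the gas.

V₁ = nRT₁/P₁ = 4.23×8.314×605/423 = 50.3 L.
Adiabatic: TV^(γ−1) = const ⇒ T₂ = 605×(0.175)^0.400 = 301 K; PV^γ = const ⇒ P₂ = 36.7 kPa.

301 K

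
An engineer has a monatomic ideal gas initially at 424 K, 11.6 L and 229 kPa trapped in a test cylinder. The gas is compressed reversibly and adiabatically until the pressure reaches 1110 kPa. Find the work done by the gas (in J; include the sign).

-3510 J

n = P₁V₁/(RT₁) = 229×11.6/(8.314×424) = 0.754 mol.
Adiabatic: T₂/T₁ = (P₂/P₁)^((γ−1)/γ) ⇒ T₂ = 424×(4.85)^0.400 = 797 K; V₂ = 4.50 L.
ΔU = nCvΔT = 0.754×12.5×(797−424) = 3510 J.
Q = 0 for an adiabatic process, so W = −ΔU = -3510 J.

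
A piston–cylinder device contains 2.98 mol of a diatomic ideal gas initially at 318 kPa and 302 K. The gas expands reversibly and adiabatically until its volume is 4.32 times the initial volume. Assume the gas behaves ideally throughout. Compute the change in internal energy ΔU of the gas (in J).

-8290 J

V₁ = nRT₁/P₁ = 2.98×8.314×302/318 = 23.5 L.
Adiabatic: TV^(γ−1) = const ⇒ T₂ = 302×(0.231)^0.400 = 168 K; PV^γ = const ⇒ P₂ = 41.0 kPa.
For an ideal gas ΔU = nCvΔT with Cv = (5/2)R = 20.8 J/(mol·K).
ΔU = 2.98×20.8×(168−302) = -8290 J.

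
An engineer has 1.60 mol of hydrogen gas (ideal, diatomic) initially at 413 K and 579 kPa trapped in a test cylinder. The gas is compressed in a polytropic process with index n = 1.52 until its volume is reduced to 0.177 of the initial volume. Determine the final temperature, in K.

V₁ = nRT₁/P₁ = 1.60×8.314×413/579 = 9.49 L.
Polytropic n=1.52: T₂ = T₁(V₁/V₂)^(n−1) = 413×(5.65)^0.52 = 1020 K; P₂ = P₁(V₁/V₂)^n = 8050 kPa.

1020 K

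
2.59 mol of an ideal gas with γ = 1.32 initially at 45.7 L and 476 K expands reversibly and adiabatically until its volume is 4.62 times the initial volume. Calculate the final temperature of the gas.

P₁ = nRT₁/V₁ = 2.59×8.314×476/45.7 = 224 kPa.
Adiabatic: TV^(γ−1) = const ⇒ T₂ = 476×(0.216)^0.320 = 292 K; PV^γ = const ⇒ P₂ = 29.7 kPa.

292 K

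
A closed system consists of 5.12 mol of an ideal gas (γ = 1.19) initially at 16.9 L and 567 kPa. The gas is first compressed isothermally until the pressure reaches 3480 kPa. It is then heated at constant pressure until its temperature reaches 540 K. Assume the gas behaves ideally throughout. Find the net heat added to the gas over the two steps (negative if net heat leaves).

T₁ = P₁V₁/(nR) = 567×16.9/(5.12×8.314) = 225 K.
Step 1 — Isothermal: T stays 225 K; PV = const ⇒ V₂ = 2.75 L, P₂ = 3480 kPa.
ΔU = 0 (ideal gas, T constant).
W = nRT ln(V₂/V₁) = 5.12×8.314×225×ln(0.163) = -17400 J.
Q = ΔU + W = -17400 J.
State after step 1: P = 3480 kPa, V = 2.75 L, T = 225 K.
Step 2 — Isobaric: P stays 3480 kPa; V/T = const ⇒ T₂ = 540 K, V₂ = 6.61 L.
W = PΔV = 3480×(6.61−2.75) kPa·L = 13400 J.
ΔU = nCvΔT = 5.12×43.8×(540−225) = 70500 J.
Q = ΔU + W = nCpΔT = 84000 J.
Net over both steps: W = -3980 J, Q = 66600 J, ΔU = 70500 J.

66600 J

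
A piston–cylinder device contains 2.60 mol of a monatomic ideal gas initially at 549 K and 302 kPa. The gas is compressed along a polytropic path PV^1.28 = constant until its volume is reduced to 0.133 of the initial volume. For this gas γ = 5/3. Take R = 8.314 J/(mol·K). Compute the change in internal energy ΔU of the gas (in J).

13500 J

V₁ = nRT₁/P₁ = 2.60×8.314×549/302 = 39.3 L.
Polytropic n=1.28: T₂ = T₁(V₁/V₂)^(n−1) = 549×(7.52)^0.28 = 966 K; P₂ = P₁(V₁/V₂)^n = 3990 kPa.
For an ideal gas ΔU = nCvΔT with Cv = (3/2)R = 12.5 J/(mol·K).
ΔU = 2.60×12.5×(966−549) = 13500 J.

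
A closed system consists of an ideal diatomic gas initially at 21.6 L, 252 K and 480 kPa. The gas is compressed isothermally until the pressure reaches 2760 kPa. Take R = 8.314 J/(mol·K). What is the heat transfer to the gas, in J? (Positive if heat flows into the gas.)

-18100 J

n = P₁V₁/(RT₁) = 480×21.6/(8.314×252) = 4.95 mol.
Isothermal: T stays 252 K; PV = const ⇒ V₂ = 3.76 L, P₂ = 2760 kPa.
ΔU = 0 (ideal gas, T constant).
W = nRT ln(V₂/V₁) = 4.95×8.314×252×ln(0.174) = -18100 J.
Q = ΔU + W = -18100 J.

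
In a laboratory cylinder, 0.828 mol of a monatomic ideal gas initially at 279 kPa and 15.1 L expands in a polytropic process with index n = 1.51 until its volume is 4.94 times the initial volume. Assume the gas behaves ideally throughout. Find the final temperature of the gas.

T₁ = P₁V₁/(nR) = 279×15.1/(0.828×8.314) = 612 K.
Polytropic n=1.51: T₂ = T₁(V₁/V₂)^(n−1) = 612×(0.202)^0.51 = 271 K; P₂ = P₁(V₁/V₂)^n = 25.0 kPa.

271 K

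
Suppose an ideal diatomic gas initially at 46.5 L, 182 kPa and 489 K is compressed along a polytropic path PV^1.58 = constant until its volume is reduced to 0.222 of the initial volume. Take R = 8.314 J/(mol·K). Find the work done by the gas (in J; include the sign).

n = P₁V₁/(RT₁) = 182×46.5/(8.314×489) = 2.08 mol.
Polytropic n=1.58: T₂ = T₁(V₁/V₂)^(n−1) = 489×(4.50)^0.58 = 1170 K; P₂ = P₁(V₁/V₂)^n = 1960 kPa.
W = (P₁V₁−P₂V₂)/(n−1) = (182×46.5−1960×10.3)/0.58 = -20300 J.

-20300 J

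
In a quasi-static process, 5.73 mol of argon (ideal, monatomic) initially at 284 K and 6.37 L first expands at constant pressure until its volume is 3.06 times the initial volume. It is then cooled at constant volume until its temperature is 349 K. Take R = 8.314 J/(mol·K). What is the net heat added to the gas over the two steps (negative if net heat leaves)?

32500 J

P₁ = nRT₁/V₁ = 5.73×8.314×284/6.37 = 2120 kPa.
Step 1 — Isobaric: P stays 2120 kPa; V/T = const ⇒ T₂ = 869 K, V₂ = 19.5 L.
W = PΔV = 2120×(19.5−6.37) kPa·L = 27900 J.
ΔU = nCvΔT = 5.73×12.5×(869−284) = 41800 J.
Q = ΔU + W = nCpΔT = 69700 J.
State after step 1: P = 2120 kPa, V = 19.5 L, T = 869 K.
Step 2 — Isochoric: V stays 19.5 L; P/T = const ⇒ T₂ = 349 K, P₂ = 853 kPa.
W = 0 (no volume change).
ΔU = nCvΔT = 5.73×12.5×(349−869) = -37200 J.
Q = ΔU = -37200 J.
Net over both steps: W = 27900 J, Q = 32500 J, ΔU = 4640 J.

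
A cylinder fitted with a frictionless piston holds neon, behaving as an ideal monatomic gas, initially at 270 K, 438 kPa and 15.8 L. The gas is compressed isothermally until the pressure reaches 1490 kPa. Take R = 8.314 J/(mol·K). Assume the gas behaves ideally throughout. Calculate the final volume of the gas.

4.64 L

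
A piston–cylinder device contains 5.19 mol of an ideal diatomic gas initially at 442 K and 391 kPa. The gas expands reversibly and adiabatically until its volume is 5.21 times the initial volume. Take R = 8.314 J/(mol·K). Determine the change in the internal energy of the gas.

-23000 J

V₁ = nRT₁/P₁ = 5.19×8.314×442/391 = 48.8 L.
Adiabatic: TV^(γ−1) = const ⇒ T₂ = 442×(0.192)^0.400 = 228 K; PV^γ = const ⇒ P₂ = 38.8 kPa.
For an ideal gas ΔU = nCvΔT with Cv = (5/2)R = 20.8 J/(mol·K).
ΔU = 5.19×20.8×(228−442) = -23000 J.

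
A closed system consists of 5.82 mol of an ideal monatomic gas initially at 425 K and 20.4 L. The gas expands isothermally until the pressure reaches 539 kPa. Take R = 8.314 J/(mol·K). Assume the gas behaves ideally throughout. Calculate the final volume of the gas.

38.2 L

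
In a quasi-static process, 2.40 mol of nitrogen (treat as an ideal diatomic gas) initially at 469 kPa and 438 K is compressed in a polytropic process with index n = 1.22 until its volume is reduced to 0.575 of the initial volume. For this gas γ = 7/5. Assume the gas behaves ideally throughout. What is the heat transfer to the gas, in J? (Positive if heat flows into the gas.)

-2310 J

V₁ = nRT₁/P₁ = 2.40×8.314×438/469 = 18.6 L.
Polytropic n=1.22: T₂ = T₁(V₁/V₂)^(n−1) = 438×(1.74)^0.22 = 495 K; P₂ = P₁(V₁/V₂)^n = 921 kPa.
W = (P₁V₁−P₂V₂)/(n−1) = (469×18.6−921×10.7)/0.22 = -5140 J.
ΔU = nCvΔT = 2.40×20.8×(495−438) = 2830 J.
Q = ΔU + W = -2310 J.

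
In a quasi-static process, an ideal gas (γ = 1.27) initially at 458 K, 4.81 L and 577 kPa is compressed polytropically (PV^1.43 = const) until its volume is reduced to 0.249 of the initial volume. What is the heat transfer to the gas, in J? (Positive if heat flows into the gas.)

n = P₁V₁/(RT₁) = 577×4.81/(8.314×458) = 0.729 mol.
Polytropic n=1.43: T₂ = T₁(V₁/V₂)^(n−1) = 458×(4.02)^0.43 = 833 K; P₂ = P₁(V₁/V₂)^n = 4210 kPa.
W = (P₁V₁−P₂V₂)/(n−1) = (577×4.81−4210×1.20)/0.43 = -5280 J.
ΔU = nCvΔT = 0.729×30.8×(833−458) = 8410 J.
Q = ΔU + W = 3130 J.

3130 J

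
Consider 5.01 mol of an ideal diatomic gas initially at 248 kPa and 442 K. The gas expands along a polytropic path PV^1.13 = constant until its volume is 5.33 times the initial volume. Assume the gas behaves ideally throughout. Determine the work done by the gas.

V₁ = nRT₁/P₁ = 5.01×8.314×442/248 = 74.2 L.
Polytropic n=1.13: T₂ = T₁(V₁/V₂)^(n−1) = 442×(0.188)^0.13 = 356 K; P₂ = P₁(V₁/V₂)^n = 37.4 kPa.
W = (P₁V₁−P₂V₂)/(n−1) = (248×74.2−37.4×396)/0.13 = 27700 J.

27700 J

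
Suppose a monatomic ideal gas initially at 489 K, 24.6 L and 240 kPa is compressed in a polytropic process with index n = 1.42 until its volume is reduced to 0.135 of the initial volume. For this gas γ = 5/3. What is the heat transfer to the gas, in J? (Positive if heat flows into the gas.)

-6860 J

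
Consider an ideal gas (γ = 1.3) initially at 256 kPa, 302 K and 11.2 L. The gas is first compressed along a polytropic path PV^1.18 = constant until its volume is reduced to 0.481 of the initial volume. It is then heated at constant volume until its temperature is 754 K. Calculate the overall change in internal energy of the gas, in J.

14300 J

n = P₁V₁/(RT₁) = 256×11.2/(8.314×302) = 1.14 mol.
Step 1 — Polytropic n=1.18: T₂ = T₁(V₁/V₂)^(n−1) = 302×(2.08)^0.18 = 345 K; P₂ = P₁(V₁/V₂)^n = 607 kPa.
W = (P₁V₁−P₂V₂)/(n−1) = (256×11.2−607×5.39)/0.18 = -2240 J.
ΔU = nCvΔT = 1.14×27.7×(345−302) = 1350 J.
Q = ΔU + W = -897 J.
State after step 1: P = 607 kPa, V = 5.39 L, T = 345 K.
Step 2 — Isochoric: V stays 5.39 L; P/T = const ⇒ T₂ = 754 K, P₂ = 1330 kPa.
W = 0 (no volume change).
ΔU = nCvΔT = 1.14×27.7×(754−345) = 13000 J.
Q = ΔU = 13000 J.
Net over both steps: W = -2240 J, Q = 12100 J, ΔU = 14300 J.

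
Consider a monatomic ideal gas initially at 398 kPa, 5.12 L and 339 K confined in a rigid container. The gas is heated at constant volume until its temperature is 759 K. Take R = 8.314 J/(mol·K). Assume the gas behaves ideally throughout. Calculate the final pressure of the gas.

891 kPa

Isochoric: V stays 5.12 L; P/T = const ⇒ T₂ = 759 K, P₂ = 891 kPa.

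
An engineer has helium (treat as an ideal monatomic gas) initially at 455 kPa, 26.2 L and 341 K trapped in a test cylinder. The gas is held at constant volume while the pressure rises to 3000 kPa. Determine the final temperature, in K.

Isochoric: V stays 26.2 L; P/T = const ⇒ T₂ = 2250 K, P₂ = 3000 kPa.

2250 K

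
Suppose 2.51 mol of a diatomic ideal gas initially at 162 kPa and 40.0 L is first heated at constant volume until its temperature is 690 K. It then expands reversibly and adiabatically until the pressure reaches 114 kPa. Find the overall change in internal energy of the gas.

T₁ = P₁V₁/(nR) = 162×40.0/(2.51×8.314) = 311 K.
Step 1 — Isochoric: V stays 40.0 L; P/T = const ⇒ T₂ = 690 K, P₂ = 360 kPa.
W = 0 (no volume change).
ΔU = nCvΔT = 2.51×20.8×(690−311) = 19800 J.
Q = ΔU = 19800 J.
State after step 1: P = 360 kPa, V = 40.0 L, T = 690 K.
Step 2 — Adiabatic: T₂/T₁ = (P₂/P₁)^((γ−1)/γ) ⇒ T₂ = 690×(0.317)^0.286 = 497 K; V₂ = 90.9 L.
ΔU = nCvΔT = 2.51×20.8×(497−690) = -10100 J.
Q = 0 for an adiabatic process, so W = −ΔU = 10100 J.
Net over both steps: W = 10100 J, Q = 19800 J, ΔU = 9720 J.

9720 J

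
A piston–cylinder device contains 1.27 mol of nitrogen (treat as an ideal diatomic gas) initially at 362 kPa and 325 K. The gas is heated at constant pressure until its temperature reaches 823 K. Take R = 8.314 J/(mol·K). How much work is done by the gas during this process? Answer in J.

V₁ = nRT₁/P₁ = 1.27×8.314×325/362 = 9.48 L.
Isobaric: P stays 362 kPa; V/T = const ⇒ T₂ = 823 K, V₂ = 24.0 L.
W = PΔV = 362×(24.0−9.48) kPa·L = 5260 J.

5260 J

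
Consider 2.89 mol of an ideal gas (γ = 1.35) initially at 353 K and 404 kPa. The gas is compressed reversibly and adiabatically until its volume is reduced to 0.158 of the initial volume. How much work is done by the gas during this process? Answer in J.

-22000 J

V₁ = nRT₁/P₁ = 2.89×8.314×353/404 = 21.0 L.
Adiabatic: TV^(γ−1) = const ⇒ T₂ = 353×(6.33)^0.350 = 673 K; PV^γ = const ⇒ P₂ = 4880 kPa.
ΔU = nCvΔT = 2.89×23.8×(673−353) = 22000 J.
Q = 0 for an adiabatic process, so W = −ΔU = -22000 J.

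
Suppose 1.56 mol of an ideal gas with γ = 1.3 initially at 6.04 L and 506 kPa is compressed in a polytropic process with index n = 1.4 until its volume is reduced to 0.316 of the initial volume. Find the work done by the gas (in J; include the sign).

-4470 J

T₁ = P₁V₁/(nR) = 506×6.04/(1.56×8.314) = 236 K.
Polytropic n=1.4: T₂ = T₁(V₁/V₂)^(n−1) = 236×(3.16)^0.40 = 374 K; P₂ = P₁(V₁/V₂)^n = 2540 kPa.
W = (P₁V₁−P₂V₂)/(n−1) = (506×6.04−2540×1.91)/0.40 = -4470 J.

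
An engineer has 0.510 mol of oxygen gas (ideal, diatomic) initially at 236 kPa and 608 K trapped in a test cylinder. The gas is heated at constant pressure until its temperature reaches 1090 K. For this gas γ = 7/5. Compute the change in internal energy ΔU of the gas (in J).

5110 J

V₁ = nRT₁/P₁ = 0.510×8.314×608/236 = 10.9 L.
Isobaric: P stays 236 kPa; V/T = const ⇒ T₂ = 1090 K, V₂ = 19.6 L.
For an ideal gas ΔU = nCvΔT with Cv = (5/2)R = 20.8 J/(mol·K).
ΔU = 0.510×20.8×(1090−608) = 5110 J.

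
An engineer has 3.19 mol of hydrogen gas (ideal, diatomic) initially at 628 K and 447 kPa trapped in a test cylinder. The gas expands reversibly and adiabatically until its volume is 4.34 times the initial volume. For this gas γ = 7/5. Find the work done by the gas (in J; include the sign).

V₁ = nRT₁/P₁ = 3.19×8.314×628/447 = 37.3 L.
Adiabatic: TV^(γ−1) = const ⇒ T₂ = 628×(0.230)^0.400 = 349 K; PV^γ = const ⇒ P₂ = 57.3 kPa.
ΔU = nCvΔT = 3.19×20.8×(349−628) = -18500 J.
Q = 0 for an adiabatic process, so W = −ΔU = 18500 J.

18500 J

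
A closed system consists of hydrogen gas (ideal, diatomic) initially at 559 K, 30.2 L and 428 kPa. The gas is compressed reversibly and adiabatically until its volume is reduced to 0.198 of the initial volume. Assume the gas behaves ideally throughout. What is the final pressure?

4130 kPa

Adiabatic: TV^(γ−1) = const ⇒ T₂ = 559×(5.05)^0.400 = 1070 K; PV^γ = const ⇒ P₂ = 4130 kPa.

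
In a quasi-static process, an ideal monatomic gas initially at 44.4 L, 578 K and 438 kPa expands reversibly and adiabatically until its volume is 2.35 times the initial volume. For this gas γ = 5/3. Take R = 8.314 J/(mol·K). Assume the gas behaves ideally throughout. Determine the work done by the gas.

12700 J

n = P₁V₁/(RT₁) = 438×44.4/(8.314×578) = 4.05 mol.
Adiabatic: TV^(γ−1) = const ⇒ T₂ = 578×(0.426)^0.667 = 327 K; PV^γ = const ⇒ P₂ = 105 kPa.
ΔU = nCvΔT = 4.05×12.5×(327−578) = -12700 J.
Q = 0 for an adiabatic process, so W = −ΔU = 12700 J.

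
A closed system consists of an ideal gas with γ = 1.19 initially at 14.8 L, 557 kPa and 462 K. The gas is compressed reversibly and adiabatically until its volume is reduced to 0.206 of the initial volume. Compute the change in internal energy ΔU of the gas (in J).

15200 J

n = P₁V₁/(RT₁) = 557×14.8/(8.314×462) = 2.15 mol.
Adiabatic: TV^(γ−1) = const ⇒ T₂ = 462×(4.85)^0.190 = 624 K; PV^γ = const ⇒ P₂ = 3650 kPa.
For an ideal gas ΔU = nCvΔT with Cv = R/(γ−1) = 43.8 J/(mol·K).
ΔU = 2.15×43.8×(624−462) = 15200 J.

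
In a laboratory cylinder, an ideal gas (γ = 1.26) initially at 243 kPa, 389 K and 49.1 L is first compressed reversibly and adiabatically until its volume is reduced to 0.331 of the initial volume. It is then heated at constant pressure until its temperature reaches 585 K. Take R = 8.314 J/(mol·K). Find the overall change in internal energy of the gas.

23100 J

n = P₁V₁/(RT₁) = 243×49.1/(8.314×389) = 3.69 mol.
Step 1 — Adiabatic: TV^(γ−1) = const ⇒ T₂ = 389×(3.02)^0.260 = 519 K; PV^γ = const ⇒ P₂ = 979 kPa.
ΔU = nCvΔT = 3.69×32.0×(519−389) = 15300 J.
Q = 0 for an adiabatic process, so W = −ΔU = -15300 J.
State after step 1: P = 979 kPa, V = 16.3 L, T = 519 K.
Step 2 — Isobaric: P stays 979 kPa; V/T = const ⇒ T₂ = 585 K, V₂ = 18.3 L.
W = PΔV = 979×(18.3−16.3) kPa·L = 2040 J.
ΔU = nCvΔT = 3.69×32.0×(585−519) = 7840 J.
Q = ΔU + W = nCpΔT = 9880 J.
Net over both steps: W = -13200 J, Q = 9880 J, ΔU = 23100 J.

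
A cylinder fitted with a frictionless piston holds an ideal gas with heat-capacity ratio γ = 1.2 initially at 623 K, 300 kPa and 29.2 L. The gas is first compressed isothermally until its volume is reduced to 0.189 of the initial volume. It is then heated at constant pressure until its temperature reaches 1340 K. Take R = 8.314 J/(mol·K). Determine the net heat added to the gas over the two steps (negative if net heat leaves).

45900 J

n = P₁V₁/(RT₁) = 300×29.2/(8.314×623) = 1.69 mol.
Step 1 — Isothermal: T stays 623 K; PV = const ⇒ V₂ = 5.52 L, P₂ = 1590 kPa.
ΔU = 0 (ideal gas, T constant).
W = nRT ln(V₂/V₁) = 1.69×8.314×623×ln(0.189) = -14600 J.
Q = ΔU + W = -14600 J.
State after step 1: P = 1590 kPa, V = 5.52 L, T = 623 K.
Step 2 — Isobaric: P stays 1590 kPa; V/T = const ⇒ T₂ = 1340 K, V₂ = 11.9 L.
W = PΔV = 1590×(11.9−5.52) kPa·L = 10100 J.
ΔU = nCvΔT = 1.69×41.6×(1340−623) = 50400 J.
Q = ΔU + W = nCpΔT = 60500 J.
Net over both steps: W = -4510 J, Q = 45900 J, ΔU = 50400 J.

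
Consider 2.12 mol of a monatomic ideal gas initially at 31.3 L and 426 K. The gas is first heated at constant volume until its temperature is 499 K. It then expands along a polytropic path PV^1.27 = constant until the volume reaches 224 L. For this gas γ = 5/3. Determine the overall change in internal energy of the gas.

-3510 J

P₁ = nRT₁/V₁ = 2.12×8.314×426/31.3 = 240 kPa.
Step 1 — Isochoric: V stays 31.3 L; P/T = const ⇒ T₂ = 499 K, P₂ = 281 kPa.
W = 0 (no volume change).
ΔU = nCvΔT = 2.12×12.5×(499−426) = 1930 J.
Q = ΔU = 1930 J.
State after step 1: P = 281 kPa, V = 31.3 L, T = 499 K.
Step 2 — Polytropic n=1.27: T₂ = T₁(V₁/V₂)^(n−1) = 499×(0.140)^0.27 = 293 K; P₂ = P₁(V₁/V₂)^n = 23.1 kPa.
W = (P₁V₁−P₂V₂)/(n−1) = (281×31.3−23.1×224)/0.27 = 13400 J.
ΔU = nCvΔT = 2.12×12.5×(293−499) = -5440 J.
Q = ΔU + W = 7990 J.
Net over both steps: W = 13400 J, Q = 9920 J, ΔU = -3510 J.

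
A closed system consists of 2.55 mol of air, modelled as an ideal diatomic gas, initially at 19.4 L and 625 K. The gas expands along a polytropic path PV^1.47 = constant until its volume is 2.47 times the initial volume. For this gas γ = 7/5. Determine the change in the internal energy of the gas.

P₁ = nRT₁/V₁ = 2.55×8.314×625/19.4 = 683 kPa.
Polytropic n=1.47: T₂ = T₁(V₁/V₂)^(n−1) = 625×(0.405)^0.47 = 409 K; P₂ = P₁(V₁/V₂)^n = 181 kPa.
For an ideal gas ΔU = nCvΔT with Cv = (5/2)R = 20.8 J/(mol·K).
ΔU = 2.55×20.8×(409−625) = -11500 J.

-11500 J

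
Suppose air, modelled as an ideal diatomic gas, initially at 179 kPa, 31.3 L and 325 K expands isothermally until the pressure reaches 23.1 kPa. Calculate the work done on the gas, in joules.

-11500 J

n = P₁V₁/(RT₁) = 179×31.3/(8.314×325) = 2.07 mol.
Isothermal: T stays 325 K; PV = const ⇒ V₂ = 243 L, P₂ = 23.1 kPa.
W = nRT ln(V₂/V₁) = 2.07×8.314×325×ln(7.75) = 11500 J.
Work done on the gas = −W_by = -11500 J.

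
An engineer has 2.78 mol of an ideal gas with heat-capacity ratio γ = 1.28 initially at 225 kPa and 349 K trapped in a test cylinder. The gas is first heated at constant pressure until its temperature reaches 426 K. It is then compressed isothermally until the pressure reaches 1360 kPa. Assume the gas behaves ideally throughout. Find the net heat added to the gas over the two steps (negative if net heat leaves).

-9580 J

V₁ = nRT₁/P₁ = 2.78×8.314×349/225 = 35.9 L.
Step 1 — Isobaric: P stays 225 kPa; V/T = const ⇒ T₂ = 426 K, V₂ = 43.8 L.
W = PΔV = 225×(43.8−35.9) kPa·L = 1780 J.
ΔU = nCvΔT = 2.78×29.7×(426−349) = 6360 J.
Q = ΔU + W = nCpΔT = 8140 J.
State after step 1: P = 225 kPa, V = 43.8 L, T = 426 K.
Step 2 — Isothermal: T stays 426 K; PV = const ⇒ V₂ = 7.24 L, P₂ = 1360 kPa.
ΔU = 0 (ideal gas, T constant).
W = nRT ln(V₂/V₁) = 2.78×8.314×426×ln(0.165) = -17700 J.
Q = ΔU + W = -17700 J.
Net over both steps: W = -15900 J, Q = -9580 J, ΔU = 6360 J.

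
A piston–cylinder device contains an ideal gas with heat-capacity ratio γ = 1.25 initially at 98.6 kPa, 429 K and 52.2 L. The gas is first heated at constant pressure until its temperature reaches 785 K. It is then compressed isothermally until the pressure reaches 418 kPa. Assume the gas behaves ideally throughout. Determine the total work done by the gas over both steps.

-9330 J

n = P₁V₁/(RT₁) = 98.6×52.2/(8.314×429) = 1.44 mol.
Step 1 — Isobaric: P stays 98.6 kPa; V/T = const ⇒ T₂ = 785 K, V₂ = 95.5 L.
W = PΔV = 98.6×(95.5−52.2) kPa·L = 4270 J.
ΔU = nCvΔT = 1.44×33.3×(785−429) = 17100 J.
Q = ΔU + W = nCpΔT = 21400 J.
State after step 1: P = 98.6 kPa, V = 95.5 L, T = 785 K.
Step 2 — Isothermal: T stays 785 K; PV = const ⇒ V₂ = 22.5 L, P₂ = 418 kPa.
ΔU = 0 (ideal gas, T constant).
W = nRT ln(V₂/V₁) = 1.44×8.314×785×ln(0.236) = -13600 J.
Q = ΔU + W = -13600 J.
Net over both steps: W = -9330 J, Q = 7750 J, ΔU = 17100 J.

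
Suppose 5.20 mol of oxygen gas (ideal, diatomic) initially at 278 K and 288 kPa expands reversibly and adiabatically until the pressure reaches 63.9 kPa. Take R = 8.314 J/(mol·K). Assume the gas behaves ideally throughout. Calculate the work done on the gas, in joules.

-10500 J

V₁ = nRT₁/P₁ = 5.20×8.314×278/288 = 41.7 L.
Adiabatic: T₂/T₁ = (P₂/P₁)^((γ−1)/γ) ⇒ T₂ = 278×(0.222)^0.286 = 181 K; V₂ = 122 L.
ΔU = nCvΔT = 5.20×20.8×(181−278) = -10500 J.
Q = 0 for an adiabatic process, so W = −ΔU = 10500 J.
Work done on the gas = −W_by = -10500 J.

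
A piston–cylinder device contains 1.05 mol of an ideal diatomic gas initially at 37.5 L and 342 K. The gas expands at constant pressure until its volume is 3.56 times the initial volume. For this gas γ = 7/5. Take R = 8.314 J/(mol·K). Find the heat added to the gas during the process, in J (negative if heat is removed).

26800 J

P₁ = nRT₁/V₁ = 1.05×8.314×342/37.5 = 79.6 kPa.
Isobaric: P stays 79.6 kPa; V/T = const ⇒ T₂ = 1220 K, V₂ = 134 L.
W = PΔV = 79.6×(134−37.5) kPa·L = 7640 J.
ΔU = nCvΔT = 1.05×20.8×(1220−342) = 19100 J.
Q = ΔU + W = nCpΔT = 26800 J.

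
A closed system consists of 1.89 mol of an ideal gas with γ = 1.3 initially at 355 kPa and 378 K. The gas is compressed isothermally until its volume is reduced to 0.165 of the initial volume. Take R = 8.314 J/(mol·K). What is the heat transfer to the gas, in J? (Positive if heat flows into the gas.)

-10700 J

V₁ = nRT₁/P₁ = 1.89×8.314×378/355 = 16.7 L.
Isothermal: T stays 378 K; PV = const ⇒ V₂ = 2.76 L, P₂ = 2150 kPa.
ΔU = 0 (ideal gas, T constant).
W = nRT ln(V₂/V₁) = 1.89×8.314×378×ln(0.165) = -10700 J.
Q = ΔU + W = -10700 J.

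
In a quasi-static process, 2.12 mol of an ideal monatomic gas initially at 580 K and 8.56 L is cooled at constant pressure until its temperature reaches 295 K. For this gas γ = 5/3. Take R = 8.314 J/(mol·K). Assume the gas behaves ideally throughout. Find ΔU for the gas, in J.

-7530 J

P₁ = nRT₁/V₁ = 2.12×8.314×580/8.56 = 1190 kPa.
Isobaric: P stays 1190 kPa; V/T = const ⇒ T₂ = 295 K, V₂ = 4.35 L.
For an ideal gas ΔU = nCvΔT with Cv = (3/2)R = 12.5 J/(mol·K).
ΔU = 2.12×12.5×(295−580) = -7530 J.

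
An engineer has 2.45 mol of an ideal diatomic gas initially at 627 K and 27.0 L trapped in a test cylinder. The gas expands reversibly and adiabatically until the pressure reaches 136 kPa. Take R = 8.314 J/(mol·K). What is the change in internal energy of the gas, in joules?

-9570 J

P₁ = nRT₁/V₁ = 2.45×8.314×627/27.0 = 473 kPa.
Adiabatic: T₂/T₁ = (P₂/P₁)^((γ−1)/γ) ⇒ T₂ = 627×(0.288)^0.286 = 439 K; V₂ = 65.8 L.
For an ideal gas ΔU = nCvΔT with Cv = (5/2)R = 20.8 J/(mol·K).
ΔU = 2.45×20.8×(439−627) = -9570 J.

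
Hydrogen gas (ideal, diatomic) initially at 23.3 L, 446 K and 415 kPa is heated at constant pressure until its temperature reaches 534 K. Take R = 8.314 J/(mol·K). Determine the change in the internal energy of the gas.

4770 J

n = P₁V₁/(RT₁) = 415×23.3/(8.314×446) = 2.61 mol.
Isobaric: P stays 415 kPa; V/T = const ⇒ T₂ = 534 K, V₂ = 27.9 L.
For an ideal gas ΔU = nCvΔT with Cv = (5/2)R = 20.8 J/(mol·K).
ΔU = 2.61×20.8×(534−446) = 4770 J.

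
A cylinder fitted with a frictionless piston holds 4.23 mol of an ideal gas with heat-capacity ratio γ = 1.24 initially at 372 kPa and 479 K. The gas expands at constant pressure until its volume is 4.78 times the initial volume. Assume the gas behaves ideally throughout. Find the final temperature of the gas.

2290 K

V₁ = nRT₁/P₁ = 4.23×8.314×479/372 = 45.3 L.
Isobaric: P stays 372 kPa; V/T = const ⇒ T₂ = 2290 K, V₂ = 216 L.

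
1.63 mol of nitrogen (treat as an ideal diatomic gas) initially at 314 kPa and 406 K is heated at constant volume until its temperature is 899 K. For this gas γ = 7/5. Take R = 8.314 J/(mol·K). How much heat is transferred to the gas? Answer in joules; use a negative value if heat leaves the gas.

16700 J

V₁ = nRT₁/P₁ = 1.63×8.314×406/314 = 17.5 L.
Isochoric: V stays 17.5 L; P/T = const ⇒ T₂ = 899 K, P₂ = 695 kPa.
W = 0 (no volume change).
ΔU = nCvΔT = 1.63×20.8×(899−406) = 16700 J.
Q = ΔU = 16700 J.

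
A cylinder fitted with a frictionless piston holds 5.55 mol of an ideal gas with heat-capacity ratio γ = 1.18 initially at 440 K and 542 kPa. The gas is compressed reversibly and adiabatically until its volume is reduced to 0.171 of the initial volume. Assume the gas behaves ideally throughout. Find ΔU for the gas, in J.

V₁ = nRT₁/P₁ = 5.55×8.314×440/542 = 37.5 L.
Adiabatic: TV^(γ−1) = const ⇒ T₂ = 440×(5.85)^0.180 = 605 K; PV^γ = const ⇒ P₂ = 4360 kPa.
For an ideal gas ΔU = nCvΔT with Cv = R/(γ−1) = 46.2 J/(mol·K).
ΔU = 5.55×46.2×(605−440) = 42200 J.

42200 J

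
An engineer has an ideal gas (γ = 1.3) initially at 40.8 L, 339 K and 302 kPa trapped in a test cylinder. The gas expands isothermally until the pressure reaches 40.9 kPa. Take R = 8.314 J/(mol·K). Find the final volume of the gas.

301 L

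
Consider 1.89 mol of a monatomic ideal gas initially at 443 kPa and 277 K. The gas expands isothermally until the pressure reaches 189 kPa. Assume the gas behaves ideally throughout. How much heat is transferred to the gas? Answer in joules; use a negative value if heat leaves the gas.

3710 J

V₁ = nRT₁/P₁ = 1.89×8.314×277/443 = 9.83 L.
Isothermal: T stays 277 K; PV = const ⇒ V₂ = 23.0 L, P₂ = 189 kPa.
ΔU = 0 (ideal gas, T constant).
W = nRT ln(V₂/V₁) = 1.89×8.314×277×ln(2.34) = 3710 J.
Q = ΔU + W = 3710 J.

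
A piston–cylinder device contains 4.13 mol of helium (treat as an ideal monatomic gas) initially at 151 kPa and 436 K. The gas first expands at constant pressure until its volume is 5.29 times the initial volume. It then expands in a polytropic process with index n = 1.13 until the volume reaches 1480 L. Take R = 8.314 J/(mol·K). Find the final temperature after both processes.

V₁ = nRT₁/P₁ = 4.13×8.314×436/151 = 99.1 L.
Step 1 — Isobaric: P stays 151 kPa; V/T = const ⇒ T₂ = 2310 K, V₂ = 524 L.
W = PΔV = 151×(524−99.1) kPa·L = 64200 J.
ΔU = nCvΔT = 4.13×12.5×(2310−436) = 96300 J.
Q = ΔU + W = nCpΔT = 161000 J.
State after step 1: P = 151 kPa, V = 524 L, T = 2310 K.
Step 2 — Polytropic n=1.13: T₂ = T₁(V₁/V₂)^(n−1) = 2310×(0.354)^0.13 = 2020 K; P₂ = P₁(V₁/V₂)^n = 46.8 kPa.
W = (P₁V₁−P₂V₂)/(n−1) = (151×524−46.8×1480)/0.13 = 76900 J.
ΔU = nCvΔT = 4.13×12.5×(2020−2310) = -15000 J.
Q = ΔU + W = 61900 J.
Net over both steps: W = 141000 J, Q = 222000 J, ΔU = 81400 J.

2020 K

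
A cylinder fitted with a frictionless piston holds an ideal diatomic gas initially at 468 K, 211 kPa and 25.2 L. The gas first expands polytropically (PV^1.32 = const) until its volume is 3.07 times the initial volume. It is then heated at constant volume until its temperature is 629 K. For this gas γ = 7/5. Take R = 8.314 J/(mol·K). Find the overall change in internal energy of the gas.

4570 J

n = P₁V₁/(RT₁) = 211×25.2/(8.314×468) = 1.37 mol.
Step 1 — Polytropic n=1.32: T₂ = T₁(V₁/V₂)^(n−1) = 468×(0.326)^0.32 = 327 K; P₂ = P₁(V₁/V₂)^n = 48.0 kPa.
W = (P₁V₁−P₂V₂)/(n−1) = (211×25.2−48.0×77.4)/0.32 = 5010 J.
ΔU = nCvΔT = 1.37×20.8×(327−468) = -4010 J.
Q = ΔU + W = 1000 J.
State after step 1: P = 48.0 kPa, V = 77.4 L, T = 327 K.
Step 2 — Isochoric: V stays 77.4 L; P/T = const ⇒ T₂ = 629 K, P₂ = 92.4 kPa.
W = 0 (no volume change).
ΔU = nCvΔT = 1.37×20.8×(629−327) = 8580 J.
Q = ΔU = 8580 J.
Net over both steps: W = 5010 J, Q = 9580 J, ΔU = 4570 J.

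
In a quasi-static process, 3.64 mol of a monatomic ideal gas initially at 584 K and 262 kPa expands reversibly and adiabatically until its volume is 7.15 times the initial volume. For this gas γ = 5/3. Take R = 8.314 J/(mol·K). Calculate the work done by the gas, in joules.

19400 J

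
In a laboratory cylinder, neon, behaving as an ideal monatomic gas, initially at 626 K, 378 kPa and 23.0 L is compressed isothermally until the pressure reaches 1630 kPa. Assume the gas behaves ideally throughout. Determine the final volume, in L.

5.33 L

Isothermal: T stays 626 K; PV = const ⇒ V₂ = 5.33 L, P₂ = 1630 kPa.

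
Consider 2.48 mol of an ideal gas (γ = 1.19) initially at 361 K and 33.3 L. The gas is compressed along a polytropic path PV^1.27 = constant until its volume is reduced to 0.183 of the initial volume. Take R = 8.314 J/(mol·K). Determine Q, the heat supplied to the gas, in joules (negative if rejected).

6750 J

P₁ = nRT₁/V₁ = 2.48×8.314×361/33.3 = 224 kPa.
Polytropic n=1.27: T₂ = T₁(V₁/V₂)^(n−1) = 361×(5.46)^0.27 = 571 K; P₂ = P₁(V₁/V₂)^n = 1930 kPa.
W = (P₁V₁−P₂V₂)/(n−1) = (224×33.3−1930×6.09)/0.27 = -16000 J.
ΔU = nCvΔT = 2.48×43.8×(571−361) = 22800 J.
Q = ΔU + W = 6750 J.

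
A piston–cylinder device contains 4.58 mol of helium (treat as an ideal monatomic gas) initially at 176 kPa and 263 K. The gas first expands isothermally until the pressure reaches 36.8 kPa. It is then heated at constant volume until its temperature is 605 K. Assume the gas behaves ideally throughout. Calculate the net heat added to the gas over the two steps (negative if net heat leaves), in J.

35200 J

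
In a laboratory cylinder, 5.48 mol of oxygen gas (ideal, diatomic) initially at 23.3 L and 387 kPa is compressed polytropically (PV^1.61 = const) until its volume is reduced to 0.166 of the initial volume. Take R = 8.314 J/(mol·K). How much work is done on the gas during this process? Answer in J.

T₁ = P₁V₁/(nR) = 387×23.3/(5.48×8.314) = 198 K.
Polytropic n=1.61: T₂ = T₁(V₁/V₂)^(n−1) = 198×(6.02)^0.61 = 592 K; P₂ = P₁(V₁/V₂)^n = 6970 kPa.
W = (P₁V₁−P₂V₂)/(n−1) = (387×23.3−6970×3.87)/0.61 = -29400 J.
Work done on the gas = −W_by = 29400 J.

29400 J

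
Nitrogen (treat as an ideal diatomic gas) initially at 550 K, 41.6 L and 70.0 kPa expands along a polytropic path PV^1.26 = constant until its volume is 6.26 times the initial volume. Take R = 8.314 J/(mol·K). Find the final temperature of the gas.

Polytropic n=1.26: T₂ = T₁(V₁/V₂)^(n−1) = 550×(0.160)^0.26 = 341 K; P₂ = P₁(V₁/V₂)^n = 6.94 kPa.

341 K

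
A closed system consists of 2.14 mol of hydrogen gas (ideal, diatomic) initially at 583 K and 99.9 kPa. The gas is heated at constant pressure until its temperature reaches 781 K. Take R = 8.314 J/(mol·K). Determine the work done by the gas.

3520 J

V₁ = nRT₁/P₁ = 2.14×8.314×583/99.9 = 104 L.
Isobaric: P stays 99.9 kPa; V/T = const ⇒ T₂ = 781 K, V₂ = 139 L.
W = PΔV = 99.9×(139−104) kPa·L = 3520 J.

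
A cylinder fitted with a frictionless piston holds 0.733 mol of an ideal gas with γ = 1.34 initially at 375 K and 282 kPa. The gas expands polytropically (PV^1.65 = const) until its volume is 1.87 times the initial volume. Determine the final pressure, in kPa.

100 kPa

V₁ = nRT₁/P₁ = 0.733×8.314×375/282 = 8.10 L.
Polytropic n=1.65: T₂ = T₁(V₁/V₂)^(n−1) = 375×(0.535)^0.65 = 250 K; P₂ = P₁(V₁/V₂)^n = 100 kPa.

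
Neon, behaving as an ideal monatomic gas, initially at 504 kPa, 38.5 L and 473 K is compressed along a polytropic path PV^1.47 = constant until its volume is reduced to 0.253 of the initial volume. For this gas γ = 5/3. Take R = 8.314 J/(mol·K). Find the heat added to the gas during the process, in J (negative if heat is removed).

-11100 J

n = P₁V₁/(RT₁) = 504×38.5/(8.314×473) = 4.93 mol.
Polytropic n=1.47: T₂ = T₁(V₁/V₂)^(n−1) = 473×(3.95)^0.47 = 902 K; P₂ = P₁(V₁/V₂)^n = 3800 kPa.
W = (P₁V₁−P₂V₂)/(n−1) = (504×38.5−3800×9.74)/0.47 = -37500 J.
ΔU = nCvΔT = 4.93×12.5×(902−473) = 26400 J.
Q = ΔU + W = -11100 J.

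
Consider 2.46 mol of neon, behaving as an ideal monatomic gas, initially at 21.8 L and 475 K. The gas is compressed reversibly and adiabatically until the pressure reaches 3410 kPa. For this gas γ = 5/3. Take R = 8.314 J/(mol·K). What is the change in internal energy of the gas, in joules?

P₁ = nRT₁/V₁ = 2.46×8.314×475/21.8 = 446 kPa.
Adiabatic: T₂/T₁ = (P₂/P₁)^((γ−1)/γ) ⇒ T₂ = 475×(7.65)^0.400 = 1070 K; V₂ = 6.43 L.
For an ideal gas ΔU = nCvΔT with Cv = (3/2)R = 12.5 J/(mol·K).
ΔU = 2.46×12.5×(1070−475) = 18300 J.

18300 J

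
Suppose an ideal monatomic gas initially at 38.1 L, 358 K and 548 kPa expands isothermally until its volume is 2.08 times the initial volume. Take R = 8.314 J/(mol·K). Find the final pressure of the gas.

Isothermal: T stays 358 K; PV = const ⇒ V₂ = 79.2 L, P₂ = 263 kPa.

263 kPa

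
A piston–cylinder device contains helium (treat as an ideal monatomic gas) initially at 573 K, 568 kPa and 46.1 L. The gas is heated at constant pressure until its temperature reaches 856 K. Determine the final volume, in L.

Isobaric: P stays 568 kPa; V/T = const ⇒ T₂ = 856 K, V₂ = 68.9 L.

68.9 L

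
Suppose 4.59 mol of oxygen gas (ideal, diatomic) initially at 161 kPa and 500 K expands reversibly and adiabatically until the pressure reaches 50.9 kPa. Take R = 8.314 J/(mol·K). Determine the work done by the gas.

13400 J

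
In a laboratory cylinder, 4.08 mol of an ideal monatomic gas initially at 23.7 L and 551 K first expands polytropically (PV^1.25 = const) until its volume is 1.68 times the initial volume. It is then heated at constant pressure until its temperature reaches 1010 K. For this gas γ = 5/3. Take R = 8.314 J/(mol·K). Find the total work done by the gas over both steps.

26900 J

P₁ = nRT₁/V₁ = 4.08×8.314×551/23.7 = 789 kPa.
Step 1 — Polytropic n=1.25: T₂ = T₁(V₁/V₂)^(n−1) = 551×(0.595)^0.25 = 484 K; P₂ = P₁(V₁/V₂)^n = 412 kPa.
W = (P₁V₁−P₂V₂)/(n−1) = (789×23.7−412×39.8)/0.25 = 9090 J.
ΔU = nCvΔT = 4.08×12.5×(484−551) = -3410 J.
Q = ΔU + W = 5680 J.
State after step 1: P = 412 kPa, V = 39.8 L, T = 484 K.
Step 2 — Isobaric: P stays 412 kPa; V/T = const ⇒ T₂ = 1010 K, V₂ = 83.1 L.
W = PΔV = 412×(83.1−39.8) kPa·L = 17800 J.
ΔU = nCvΔT = 4.08×12.5×(1010−484) = 26800 J.
Q = ΔU + W = nCpΔT = 44600 J.
Net over both steps: W = 26900 J, Q = 50300 J, ΔU = 23400 J.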